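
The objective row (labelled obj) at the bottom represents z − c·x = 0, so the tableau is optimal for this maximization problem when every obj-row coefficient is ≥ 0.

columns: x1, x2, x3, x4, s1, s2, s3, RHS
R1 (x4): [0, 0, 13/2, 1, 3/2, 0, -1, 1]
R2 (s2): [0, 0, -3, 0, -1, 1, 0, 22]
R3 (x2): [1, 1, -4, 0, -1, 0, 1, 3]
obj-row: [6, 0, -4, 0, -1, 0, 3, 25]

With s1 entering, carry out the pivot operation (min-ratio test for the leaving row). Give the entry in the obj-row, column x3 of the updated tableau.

Ratio test on column s1 — row 1: 1/(3/2) = 2/3; row 2: entry -1 ≤ 0; row 3: entry -1 ≤ 0. Minimum is 2/3 at row 1 (x4 leaves); pivot element 3/2.
Divide row 1 by 3/2; eliminate column s1 from the other rows.
obj-row update in column x3: -4 − (-1)·(13/3) = 1/3.

1/3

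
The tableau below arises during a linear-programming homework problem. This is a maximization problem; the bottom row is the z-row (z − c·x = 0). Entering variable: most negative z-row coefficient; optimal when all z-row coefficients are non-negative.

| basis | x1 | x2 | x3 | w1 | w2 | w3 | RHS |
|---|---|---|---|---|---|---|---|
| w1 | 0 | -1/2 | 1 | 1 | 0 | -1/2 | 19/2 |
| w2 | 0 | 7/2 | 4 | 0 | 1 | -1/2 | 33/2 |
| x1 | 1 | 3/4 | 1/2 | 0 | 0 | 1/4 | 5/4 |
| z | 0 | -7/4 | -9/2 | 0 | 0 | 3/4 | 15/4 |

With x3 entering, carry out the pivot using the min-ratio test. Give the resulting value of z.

Ratio test on column x3 — row 1: (19/2)/1 = 19/2; row 2: (33/2)/4 = 33/8; row 3: (5/4)/(1/2) = 5/2. Minimum is 5/2 at row 3 (x1 leaves); pivot element 1/2.
Pivot on row 3; the z-row RHS becomes 15/4 − (-9/2)·(5/2) = 15.

15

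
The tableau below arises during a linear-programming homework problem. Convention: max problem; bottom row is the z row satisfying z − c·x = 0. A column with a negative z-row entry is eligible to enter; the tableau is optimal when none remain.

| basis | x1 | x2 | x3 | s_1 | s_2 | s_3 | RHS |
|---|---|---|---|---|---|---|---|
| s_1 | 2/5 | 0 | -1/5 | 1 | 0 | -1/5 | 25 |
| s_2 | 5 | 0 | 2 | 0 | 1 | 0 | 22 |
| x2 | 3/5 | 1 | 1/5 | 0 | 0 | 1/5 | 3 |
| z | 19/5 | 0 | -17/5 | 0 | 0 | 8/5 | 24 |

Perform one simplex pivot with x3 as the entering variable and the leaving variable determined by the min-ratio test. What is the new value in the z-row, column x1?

123/10

Ratio test on column x3 — row 1: entry -1/5 ≤ 0; row 2: 22/2 = 11; row 3: 3/(1/5) = 15. Minimum is 11 at row 2 (s_2 leaves); pivot element 2.
Divide row 2 by 2; eliminate column x3 from the other rows.
z-row update in column x1: 19/5 − (-17/5)·(5/2) = 123/10.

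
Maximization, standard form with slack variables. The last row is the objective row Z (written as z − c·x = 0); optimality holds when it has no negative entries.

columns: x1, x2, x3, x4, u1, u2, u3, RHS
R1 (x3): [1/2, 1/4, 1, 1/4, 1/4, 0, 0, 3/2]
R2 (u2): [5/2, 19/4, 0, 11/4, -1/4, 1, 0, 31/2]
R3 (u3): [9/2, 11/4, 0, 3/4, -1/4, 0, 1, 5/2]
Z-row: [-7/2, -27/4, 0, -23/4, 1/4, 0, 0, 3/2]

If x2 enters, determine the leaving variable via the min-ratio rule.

u3

Column x2 entries and ratios — x3: (3/2)/(1/4) = 6; u2: (31/2)/(19/4) = 62/19; u3: (5/2)/(11/4) = 10/11.
Smallest ratio is 10/11 in the row of u3, so u3 leaves.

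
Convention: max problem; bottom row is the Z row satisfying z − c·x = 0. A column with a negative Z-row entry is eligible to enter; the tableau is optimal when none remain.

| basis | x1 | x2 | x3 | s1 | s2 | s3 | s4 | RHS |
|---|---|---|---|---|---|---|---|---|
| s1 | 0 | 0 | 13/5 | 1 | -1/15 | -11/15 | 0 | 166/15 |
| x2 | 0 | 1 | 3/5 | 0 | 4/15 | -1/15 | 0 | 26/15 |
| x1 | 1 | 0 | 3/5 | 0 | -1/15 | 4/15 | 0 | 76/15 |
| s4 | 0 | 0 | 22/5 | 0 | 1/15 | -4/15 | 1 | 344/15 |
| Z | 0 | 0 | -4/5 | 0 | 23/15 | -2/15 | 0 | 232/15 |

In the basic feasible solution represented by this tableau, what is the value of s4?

s4 is basic (row 4); its value is the RHS of that row, 344/15.

344/15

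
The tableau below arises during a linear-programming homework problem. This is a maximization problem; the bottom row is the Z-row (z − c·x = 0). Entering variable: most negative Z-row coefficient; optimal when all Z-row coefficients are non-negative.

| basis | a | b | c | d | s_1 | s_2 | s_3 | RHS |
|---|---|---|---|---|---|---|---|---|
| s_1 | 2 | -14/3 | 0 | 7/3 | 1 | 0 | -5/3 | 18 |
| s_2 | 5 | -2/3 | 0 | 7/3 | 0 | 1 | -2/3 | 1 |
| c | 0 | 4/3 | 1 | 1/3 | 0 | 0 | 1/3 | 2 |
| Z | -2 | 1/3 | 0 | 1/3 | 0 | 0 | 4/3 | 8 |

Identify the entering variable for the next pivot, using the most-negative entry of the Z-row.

a

Negative Z-row entries: a: -2.
The most negative is -2 in column a, so a enters.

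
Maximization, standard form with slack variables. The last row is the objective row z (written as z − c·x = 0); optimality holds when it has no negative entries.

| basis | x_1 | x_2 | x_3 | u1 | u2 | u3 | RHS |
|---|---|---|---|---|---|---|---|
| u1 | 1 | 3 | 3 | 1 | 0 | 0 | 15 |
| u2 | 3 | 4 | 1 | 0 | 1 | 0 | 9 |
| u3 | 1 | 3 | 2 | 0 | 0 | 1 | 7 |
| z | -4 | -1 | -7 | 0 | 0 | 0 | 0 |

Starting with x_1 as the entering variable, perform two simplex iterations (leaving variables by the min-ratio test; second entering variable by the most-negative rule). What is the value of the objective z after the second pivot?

Ratio test on column x_1 — row 1: 15/1 = 15; row 2: 9/3 = 3; row 3: 7/1 = 7. Minimum is 3 at row 2 (u2 leaves); pivot element 3.
Pivot on row 2; the z-row RHS becomes 0 − (-4)·3 = 12.
Next entering variable (most negative z-row entry -17/3): x_3.
Ratio test on column x_3 — row 1: 12/(8/3) = 9/2; row 2: 3/(1/3) = 9; row 3: 4/(5/3) = 12/5. Minimum is 12/5 at row 3 (u3 leaves); pivot element 5/3.
After the second pivot the z-row RHS is 12 − (-17/3)·(12/5) = 128/5.

128/5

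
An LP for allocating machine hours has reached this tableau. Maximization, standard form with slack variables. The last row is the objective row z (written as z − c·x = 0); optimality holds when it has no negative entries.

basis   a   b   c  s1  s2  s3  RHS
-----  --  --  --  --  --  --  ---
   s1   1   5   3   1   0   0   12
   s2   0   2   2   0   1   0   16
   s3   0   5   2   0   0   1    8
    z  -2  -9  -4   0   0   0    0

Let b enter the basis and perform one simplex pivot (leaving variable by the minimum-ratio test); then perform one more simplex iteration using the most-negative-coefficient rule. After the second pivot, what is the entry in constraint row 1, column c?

Ratio test on column b — row 1: 12/5 = 12/5; row 2: 16/2 = 8; row 3: 8/5 = 8/5. Minimum is 8/5 at row 3 (s3 leaves); pivot element 5.
Divide row 3 by 5; eliminate column b from the other rows.
Second iteration: most negative z-row entry is -2 in column a, so a enters.
Ratio test on column a — row 1: 4/1 = 4; row 2: entry 0 ≤ 0; row 3: entry 0 ≤ 0. Minimum is 4 at row 1 (s1 leaves); pivot element 1.
Divide row 1 by 1; eliminate column a from the other rows.
After both pivots, the entry at constraint row 1, column c is 1.

1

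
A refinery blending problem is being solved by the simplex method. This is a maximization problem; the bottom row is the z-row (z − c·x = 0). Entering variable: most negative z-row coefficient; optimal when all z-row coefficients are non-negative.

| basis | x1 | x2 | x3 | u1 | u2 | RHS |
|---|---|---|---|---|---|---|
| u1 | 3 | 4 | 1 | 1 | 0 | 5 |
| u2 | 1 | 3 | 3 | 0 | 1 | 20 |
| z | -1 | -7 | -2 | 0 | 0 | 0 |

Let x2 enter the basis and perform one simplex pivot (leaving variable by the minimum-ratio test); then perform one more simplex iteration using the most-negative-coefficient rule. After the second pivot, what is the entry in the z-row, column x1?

5

Ratio test on column x2 — row 1: 5/4 = 5/4; row 2: 20/3 = 20/3. Minimum is 5/4 at row 1 (u1 leaves); pivot element 4.
Divide row 1 by 4; eliminate column x2 from the other rows.
Second iteration: most negative z-row entry is -1/4 in column x3, so x3 enters.
Ratio test on column x3 — row 1: (5/4)/(1/4) = 5; row 2: (65/4)/(9/4) = 65/9. Minimum is 5 at row 1 (x2 leaves); pivot element 1/4.
Divide row 1 by 1/4; eliminate column x3 from the other rows.
After both pivots, the entry at the z-row, column x1 is 5.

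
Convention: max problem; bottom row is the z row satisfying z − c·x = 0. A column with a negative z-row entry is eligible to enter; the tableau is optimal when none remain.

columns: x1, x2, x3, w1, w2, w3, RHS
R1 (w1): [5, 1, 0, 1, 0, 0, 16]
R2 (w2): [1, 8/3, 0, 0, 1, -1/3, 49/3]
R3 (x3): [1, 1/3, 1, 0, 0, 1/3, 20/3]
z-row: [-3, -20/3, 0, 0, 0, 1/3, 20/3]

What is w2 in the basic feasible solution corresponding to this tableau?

w2 is basic (row 2); its value is the RHS of that row, 49/3.

49/3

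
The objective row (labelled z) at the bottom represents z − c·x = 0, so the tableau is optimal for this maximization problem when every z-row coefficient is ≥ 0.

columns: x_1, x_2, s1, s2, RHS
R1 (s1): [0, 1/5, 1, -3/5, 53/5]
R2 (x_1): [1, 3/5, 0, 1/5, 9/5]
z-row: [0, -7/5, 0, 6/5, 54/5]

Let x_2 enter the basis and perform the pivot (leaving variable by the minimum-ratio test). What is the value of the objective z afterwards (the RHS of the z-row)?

15

Ratio test on column x_2 — row 1: (53/5)/(1/5) = 53; row 2: (9/5)/(3/5) = 3. Minimum is 3 at row 2 (x_1 leaves); pivot element 3/5.
Pivot on row 2; the z-row RHS becomes 54/5 − (-7/5)·3 = 15.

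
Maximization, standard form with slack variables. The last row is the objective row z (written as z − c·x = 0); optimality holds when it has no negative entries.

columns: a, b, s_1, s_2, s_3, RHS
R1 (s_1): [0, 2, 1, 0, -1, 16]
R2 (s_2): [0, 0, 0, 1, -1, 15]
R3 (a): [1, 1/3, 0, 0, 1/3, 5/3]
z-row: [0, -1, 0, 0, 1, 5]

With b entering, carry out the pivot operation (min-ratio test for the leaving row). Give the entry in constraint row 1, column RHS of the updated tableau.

6

Ratio test on column b — row 1: 16/2 = 8; row 2: entry 0 ≤ 0; row 3: (5/3)/(1/3) = 5. Minimum is 5 at row 3 (a leaves); pivot element 1/3.
Divide row 3 by 1/3; eliminate column b from the other rows.
Row 1 update in column RHS: 16 − 2·5 = 6.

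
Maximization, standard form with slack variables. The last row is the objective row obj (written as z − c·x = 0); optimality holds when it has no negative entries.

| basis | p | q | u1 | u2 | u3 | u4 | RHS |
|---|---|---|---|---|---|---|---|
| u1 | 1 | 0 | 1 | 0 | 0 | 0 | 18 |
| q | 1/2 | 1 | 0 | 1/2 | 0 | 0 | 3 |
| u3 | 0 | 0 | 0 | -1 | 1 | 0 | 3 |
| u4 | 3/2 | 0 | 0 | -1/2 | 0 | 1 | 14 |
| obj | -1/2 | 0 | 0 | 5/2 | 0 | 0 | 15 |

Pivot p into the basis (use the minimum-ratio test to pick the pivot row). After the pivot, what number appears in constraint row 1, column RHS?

Ratio test on column p — row 1: 18/1 = 18; row 2: 3/(1/2) = 6; row 3: entry 0 ≤ 0; row 4: 14/(3/2) = 28/3. Minimum is 6 at row 2 (q leaves); pivot element 1/2.
Divide row 2 by 1/2; eliminate column p from the other rows.
Row 1 update in column RHS: 18 − 1·6 = 12.

12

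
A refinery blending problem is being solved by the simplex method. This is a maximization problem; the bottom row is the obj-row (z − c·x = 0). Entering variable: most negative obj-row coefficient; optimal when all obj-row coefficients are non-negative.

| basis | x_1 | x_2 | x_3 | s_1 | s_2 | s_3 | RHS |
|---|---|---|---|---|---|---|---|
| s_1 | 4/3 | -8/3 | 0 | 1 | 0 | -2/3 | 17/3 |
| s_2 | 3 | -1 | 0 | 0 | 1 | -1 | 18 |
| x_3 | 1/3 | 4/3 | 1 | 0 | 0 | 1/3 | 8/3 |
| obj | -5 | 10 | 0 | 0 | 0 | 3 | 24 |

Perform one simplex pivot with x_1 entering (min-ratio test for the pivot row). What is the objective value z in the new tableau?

Ratio test on column x_1 — row 1: (17/3)/(4/3) = 17/4; row 2: 18/3 = 6; row 3: (8/3)/(1/3) = 8. Minimum is 17/4 at row 1 (s_1 leaves); pivot element 4/3.
Pivot on row 1; the obj-row RHS becomes 24 − (-5)·(17/4) = 181/4.

181/4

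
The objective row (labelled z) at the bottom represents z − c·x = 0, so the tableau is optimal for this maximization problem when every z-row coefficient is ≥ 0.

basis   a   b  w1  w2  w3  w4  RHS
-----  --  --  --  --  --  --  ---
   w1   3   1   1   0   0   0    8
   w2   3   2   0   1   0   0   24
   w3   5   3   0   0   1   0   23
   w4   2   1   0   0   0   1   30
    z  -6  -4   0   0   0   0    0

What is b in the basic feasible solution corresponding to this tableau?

b is not in the basis, so in the current basic feasible solution b = 0.

0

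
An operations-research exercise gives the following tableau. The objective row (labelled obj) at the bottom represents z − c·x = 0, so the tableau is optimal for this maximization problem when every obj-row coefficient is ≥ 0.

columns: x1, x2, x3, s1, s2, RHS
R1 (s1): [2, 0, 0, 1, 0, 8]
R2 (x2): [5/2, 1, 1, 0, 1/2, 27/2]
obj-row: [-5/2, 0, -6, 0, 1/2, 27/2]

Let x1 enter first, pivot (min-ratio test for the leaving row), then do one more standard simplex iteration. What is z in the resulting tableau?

Ratio test on column x1 — row 1: 8/2 = 4; row 2: (27/2)/(5/2) = 27/5. Minimum is 4 at row 1 (s1 leaves); pivot element 2.
Pivot on row 1; the obj-row RHS becomes 27/2 − (-5/2)·4 = 47/2.
Next entering variable (most negative obj-row entry -6): x3.
Ratio test on column x3 — row 1: entry 0 ≤ 0; row 2: (7/2)/1 = 7/2. Minimum is 7/2 at row 2 (x2 leaves); pivot element 1.
After the second pivot the obj-row RHS is 47/2 − (-6)·(7/2) = 89/2.

89/2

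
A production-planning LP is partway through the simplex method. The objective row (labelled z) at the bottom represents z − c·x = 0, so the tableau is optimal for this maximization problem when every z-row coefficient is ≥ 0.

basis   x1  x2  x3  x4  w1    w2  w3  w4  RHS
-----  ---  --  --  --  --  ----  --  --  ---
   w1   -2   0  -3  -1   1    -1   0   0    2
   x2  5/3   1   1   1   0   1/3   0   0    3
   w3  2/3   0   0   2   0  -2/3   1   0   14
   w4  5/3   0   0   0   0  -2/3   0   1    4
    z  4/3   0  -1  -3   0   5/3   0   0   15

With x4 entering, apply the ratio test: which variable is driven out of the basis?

Column x4 entries and ratios — w1: -1 ≤ 0, skip; x2: 3/1 = 3; w3: 14/2 = 7; w4: 0 ≤ 0, skip.
Smallest ratio is 3 in the row of x2, so x2 leaves.

x2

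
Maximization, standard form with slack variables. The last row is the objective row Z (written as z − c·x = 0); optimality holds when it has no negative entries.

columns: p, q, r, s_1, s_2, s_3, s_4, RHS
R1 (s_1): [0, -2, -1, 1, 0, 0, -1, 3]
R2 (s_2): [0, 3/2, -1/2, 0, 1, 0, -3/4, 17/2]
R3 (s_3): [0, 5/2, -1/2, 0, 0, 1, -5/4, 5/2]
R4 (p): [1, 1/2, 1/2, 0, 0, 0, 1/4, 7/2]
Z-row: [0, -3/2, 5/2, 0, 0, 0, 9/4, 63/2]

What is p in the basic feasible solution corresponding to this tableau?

p is basic (row 4); its value is the RHS of that row, 7/2.

7/2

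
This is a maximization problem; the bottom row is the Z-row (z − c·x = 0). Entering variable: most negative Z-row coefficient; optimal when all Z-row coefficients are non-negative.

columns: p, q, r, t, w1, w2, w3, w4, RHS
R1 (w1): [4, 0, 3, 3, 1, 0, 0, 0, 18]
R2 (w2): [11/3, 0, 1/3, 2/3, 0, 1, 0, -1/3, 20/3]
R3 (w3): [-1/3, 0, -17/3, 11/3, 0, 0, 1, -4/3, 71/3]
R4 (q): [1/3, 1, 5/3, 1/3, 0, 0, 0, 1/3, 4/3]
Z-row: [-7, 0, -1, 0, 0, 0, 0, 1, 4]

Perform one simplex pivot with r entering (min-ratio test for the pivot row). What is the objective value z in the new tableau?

Ratio test on column r — row 1: 18/3 = 6; row 2: (20/3)/(1/3) = 20; row 3: entry -17/3 ≤ 0; row 4: (4/3)/(5/3) = 4/5. Minimum is 4/5 at row 4 (q leaves); pivot element 5/3.
Pivot on row 4; the Z-row RHS becomes 4 − (-1)·(4/5) = 24/5.

24/5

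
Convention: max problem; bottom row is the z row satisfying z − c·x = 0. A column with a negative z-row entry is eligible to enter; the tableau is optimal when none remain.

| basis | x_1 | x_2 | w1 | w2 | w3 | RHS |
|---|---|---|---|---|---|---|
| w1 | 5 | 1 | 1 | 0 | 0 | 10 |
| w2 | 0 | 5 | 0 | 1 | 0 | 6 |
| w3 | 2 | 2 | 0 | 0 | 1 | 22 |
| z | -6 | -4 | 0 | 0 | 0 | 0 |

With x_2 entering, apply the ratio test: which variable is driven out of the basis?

Column x_2 entries and ratios — w1: 10/1 = 10; w2: 6/5 = 6/5; w3: 22/2 = 11.
Smallest ratio is 6/5 in the row of w2, so w2 leaves.

w2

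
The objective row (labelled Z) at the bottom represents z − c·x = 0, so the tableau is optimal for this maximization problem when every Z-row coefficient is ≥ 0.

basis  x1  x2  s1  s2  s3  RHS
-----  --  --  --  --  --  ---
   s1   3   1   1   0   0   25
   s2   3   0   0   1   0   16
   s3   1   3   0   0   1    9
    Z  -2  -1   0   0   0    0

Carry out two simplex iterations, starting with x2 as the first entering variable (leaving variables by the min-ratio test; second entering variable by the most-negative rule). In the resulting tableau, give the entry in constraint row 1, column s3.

Ratio test on column x2 — row 1: 25/1 = 25; row 2: entry 0 ≤ 0; row 3: 9/3 = 3. Minimum is 3 at row 3 (s3 leaves); pivot element 3.
Divide row 3 by 3; eliminate column x2 from the other rows.
Second iteration: most negative Z-row entry is -5/3 in column x1, so x1 enters.
Ratio test on column x1 — row 1: 22/(8/3) = 33/4; row 2: 16/3 = 16/3; row 3: 3/(1/3) = 9. Minimum is 16/3 at row 2 (s2 leaves); pivot element 3.
Divide row 2 by 3; eliminate column x1 from the other rows.
After both pivots, the entry at constraint row 1, column s3 is -1/3.

-1/3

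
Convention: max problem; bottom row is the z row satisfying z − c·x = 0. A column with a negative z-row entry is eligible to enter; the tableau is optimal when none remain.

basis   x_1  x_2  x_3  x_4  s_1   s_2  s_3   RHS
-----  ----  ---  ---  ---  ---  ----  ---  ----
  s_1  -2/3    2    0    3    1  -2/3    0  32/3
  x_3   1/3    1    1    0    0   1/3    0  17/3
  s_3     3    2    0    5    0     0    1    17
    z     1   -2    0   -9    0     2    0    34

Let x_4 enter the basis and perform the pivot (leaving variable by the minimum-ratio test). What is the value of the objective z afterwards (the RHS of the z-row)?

Ratio test on column x_4 — row 1: (32/3)/3 = 32/9; row 2: entry 0 ≤ 0; row 3: 17/5 = 17/5. Minimum is 17/5 at row 3 (s_3 leaves); pivot element 5.
Pivot on row 3; the z-row RHS becomes 34 − (-9)·(17/5) = 323/5.

323/5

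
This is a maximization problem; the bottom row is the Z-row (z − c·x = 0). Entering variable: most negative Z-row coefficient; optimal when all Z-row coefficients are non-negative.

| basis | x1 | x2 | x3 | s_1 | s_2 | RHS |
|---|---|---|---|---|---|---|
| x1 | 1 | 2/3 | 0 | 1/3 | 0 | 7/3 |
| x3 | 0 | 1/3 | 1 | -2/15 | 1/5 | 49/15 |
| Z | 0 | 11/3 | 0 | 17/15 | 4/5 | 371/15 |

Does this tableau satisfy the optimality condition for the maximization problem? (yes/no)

yes

Every Z-row coefficient is ≥ 0, so the tableau is optimal.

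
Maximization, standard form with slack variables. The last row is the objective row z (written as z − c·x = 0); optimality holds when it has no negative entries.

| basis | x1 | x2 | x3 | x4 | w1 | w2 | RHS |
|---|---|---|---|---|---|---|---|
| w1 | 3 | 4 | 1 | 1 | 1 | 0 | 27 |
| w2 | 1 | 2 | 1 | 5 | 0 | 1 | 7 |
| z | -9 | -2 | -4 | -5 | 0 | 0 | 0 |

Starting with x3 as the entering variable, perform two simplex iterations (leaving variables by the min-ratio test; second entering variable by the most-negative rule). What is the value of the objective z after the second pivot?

63

Ratio test on column x3 — row 1: 27/1 = 27; row 2: 7/1 = 7. Minimum is 7 at row 2 (w2 leaves); pivot element 1.
Pivot on row 2; the z-row RHS becomes 0 − (-4)·7 = 28.
Next entering variable (most negative z-row entry -5): x1.
Ratio test on column x1 — row 1: 20/2 = 10; row 2: 7/1 = 7. Minimum is 7 at row 2 (x3 leaves); pivot element 1.
After the second pivot the z-row RHS is 28 − (-5)·7 = 63.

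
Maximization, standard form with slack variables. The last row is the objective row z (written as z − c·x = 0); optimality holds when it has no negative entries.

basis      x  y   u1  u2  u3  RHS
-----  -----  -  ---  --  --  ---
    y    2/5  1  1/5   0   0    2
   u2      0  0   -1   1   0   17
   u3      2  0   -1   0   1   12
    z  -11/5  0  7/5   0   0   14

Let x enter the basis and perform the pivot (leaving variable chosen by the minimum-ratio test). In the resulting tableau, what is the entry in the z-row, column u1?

5/2

Ratio test on column x — row 1: 2/(2/5) = 5; row 2: entry 0 ≤ 0; row 3: 12/2 = 6. Minimum is 5 at row 1 (y leaves); pivot element 2/5.
Divide row 1 by 2/5; eliminate column x from the other rows.
z-row update in column u1: 7/5 − (-11/5)·(1/2) = 5/2.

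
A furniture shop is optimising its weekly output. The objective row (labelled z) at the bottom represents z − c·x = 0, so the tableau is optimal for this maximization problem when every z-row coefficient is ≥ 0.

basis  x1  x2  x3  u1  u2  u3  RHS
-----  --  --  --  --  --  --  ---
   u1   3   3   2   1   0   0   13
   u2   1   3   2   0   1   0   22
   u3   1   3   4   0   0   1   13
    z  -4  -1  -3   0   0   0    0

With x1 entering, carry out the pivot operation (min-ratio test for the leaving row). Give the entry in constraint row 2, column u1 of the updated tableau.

-1/3

Ratio test on column x1 — row 1: 13/3 = 13/3; row 2: 22/1 = 22; row 3: 13/1 = 13. Minimum is 13/3 at row 1 (u1 leaves); pivot element 3.
Divide row 1 by 3; eliminate column x1 from the other rows.
Row 2 update in column u1: 0 − 1·(1/3) = -1/3.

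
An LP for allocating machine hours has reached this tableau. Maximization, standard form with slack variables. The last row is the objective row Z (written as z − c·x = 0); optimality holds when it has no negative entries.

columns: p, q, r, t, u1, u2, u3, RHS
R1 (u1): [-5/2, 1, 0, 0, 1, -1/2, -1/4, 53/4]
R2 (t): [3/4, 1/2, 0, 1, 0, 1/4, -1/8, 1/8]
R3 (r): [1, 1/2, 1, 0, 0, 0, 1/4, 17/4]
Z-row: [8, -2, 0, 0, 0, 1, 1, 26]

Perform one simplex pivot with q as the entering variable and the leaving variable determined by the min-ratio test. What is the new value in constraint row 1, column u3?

Ratio test on column q — row 1: (53/4)/1 = 53/4; row 2: (1/8)/(1/2) = 1/4; row 3: (17/4)/(1/2) = 17/2. Minimum is 1/4 at row 2 (t leaves); pivot element 1/2.
Divide row 2 by 1/2; eliminate column q from the other rows.
Row 1 update in column u3: -1/4 − 1·(-1/4) = 0.

0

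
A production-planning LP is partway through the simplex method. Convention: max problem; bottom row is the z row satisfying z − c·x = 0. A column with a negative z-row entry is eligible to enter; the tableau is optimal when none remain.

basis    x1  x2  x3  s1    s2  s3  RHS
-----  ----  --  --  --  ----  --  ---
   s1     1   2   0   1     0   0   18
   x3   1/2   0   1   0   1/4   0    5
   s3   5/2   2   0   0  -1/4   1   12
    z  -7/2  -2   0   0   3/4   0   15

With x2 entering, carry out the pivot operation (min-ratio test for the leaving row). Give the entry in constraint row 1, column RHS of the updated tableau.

Ratio test on column x2 — row 1: 18/2 = 9; row 2: entry 0 ≤ 0; row 3: 12/2 = 6. Minimum is 6 at row 3 (s3 leaves); pivot element 2.
Divide row 3 by 2; eliminate column x2 from the other rows.
Row 1 update in column RHS: 18 − 2·6 = 6.

6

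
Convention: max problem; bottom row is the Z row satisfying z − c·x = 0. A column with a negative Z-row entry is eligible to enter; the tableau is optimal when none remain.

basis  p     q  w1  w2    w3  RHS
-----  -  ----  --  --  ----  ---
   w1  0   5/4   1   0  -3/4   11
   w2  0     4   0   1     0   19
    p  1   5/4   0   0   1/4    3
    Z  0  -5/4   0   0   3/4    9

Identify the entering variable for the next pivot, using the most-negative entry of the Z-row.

q

Negative Z-row entries: q: -5/4.
The most negative is -5/4 in column q, so q enters.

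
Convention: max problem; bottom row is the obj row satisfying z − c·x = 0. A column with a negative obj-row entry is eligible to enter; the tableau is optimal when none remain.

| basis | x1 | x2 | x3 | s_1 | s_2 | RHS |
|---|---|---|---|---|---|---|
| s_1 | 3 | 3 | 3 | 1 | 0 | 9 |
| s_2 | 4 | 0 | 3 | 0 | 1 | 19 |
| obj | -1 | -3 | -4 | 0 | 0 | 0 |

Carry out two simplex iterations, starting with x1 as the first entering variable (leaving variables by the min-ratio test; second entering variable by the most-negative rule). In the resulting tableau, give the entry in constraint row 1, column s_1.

1/3

Ratio test on column x1 — row 1: 9/3 = 3; row 2: 19/4 = 19/4. Minimum is 3 at row 1 (s_1 leaves); pivot element 3.
Divide row 1 by 3; eliminate column x1 from the other rows.
Second iteration: most negative obj-row entry is -3 in column x3, so x3 enters.
Ratio test on column x3 — row 1: 3/1 = 3; row 2: entry -1 ≤ 0. Minimum is 3 at row 1 (x1 leaves); pivot element 1.
Divide row 1 by 1; eliminate column x3 from the other rows.
After both pivots, the entry at constraint row 1, column s_1 is 1/3.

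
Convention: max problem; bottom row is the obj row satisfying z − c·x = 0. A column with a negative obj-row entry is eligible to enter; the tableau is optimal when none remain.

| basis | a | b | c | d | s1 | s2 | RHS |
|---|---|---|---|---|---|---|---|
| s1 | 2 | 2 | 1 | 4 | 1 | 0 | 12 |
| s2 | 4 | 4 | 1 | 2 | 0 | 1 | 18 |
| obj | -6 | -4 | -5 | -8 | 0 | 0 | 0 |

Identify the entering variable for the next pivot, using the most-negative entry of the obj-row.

Negative obj-row entries: a: -6, b: -4, c: -5, d: -8.
The most negative is -8 in column d, so d enters.

d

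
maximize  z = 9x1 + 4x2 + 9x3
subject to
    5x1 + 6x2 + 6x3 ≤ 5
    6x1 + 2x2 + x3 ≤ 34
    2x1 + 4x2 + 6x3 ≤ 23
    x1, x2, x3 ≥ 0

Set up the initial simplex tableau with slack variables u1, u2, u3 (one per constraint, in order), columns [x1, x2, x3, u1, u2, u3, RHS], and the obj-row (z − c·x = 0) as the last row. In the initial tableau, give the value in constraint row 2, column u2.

Slack u2 belongs to constraint 2; its column is the unit vector e_2, so the entry in row 2 is 1.

1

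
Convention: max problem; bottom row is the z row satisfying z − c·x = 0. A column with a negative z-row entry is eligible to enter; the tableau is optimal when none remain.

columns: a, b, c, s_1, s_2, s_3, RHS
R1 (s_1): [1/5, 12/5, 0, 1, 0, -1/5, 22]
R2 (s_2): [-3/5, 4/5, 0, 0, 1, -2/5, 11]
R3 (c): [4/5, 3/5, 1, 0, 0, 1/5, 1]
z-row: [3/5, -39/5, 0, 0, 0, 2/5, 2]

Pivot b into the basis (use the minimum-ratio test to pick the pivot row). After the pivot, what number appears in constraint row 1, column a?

-3

Ratio test on column b — row 1: 22/(12/5) = 55/6; row 2: 11/(4/5) = 55/4; row 3: 1/(3/5) = 5/3. Minimum is 5/3 at row 3 (c leaves); pivot element 3/5.
Divide row 3 by 3/5; eliminate column b from the other rows.
Row 1 update in column a: 1/5 − (12/5)·(4/3) = -3.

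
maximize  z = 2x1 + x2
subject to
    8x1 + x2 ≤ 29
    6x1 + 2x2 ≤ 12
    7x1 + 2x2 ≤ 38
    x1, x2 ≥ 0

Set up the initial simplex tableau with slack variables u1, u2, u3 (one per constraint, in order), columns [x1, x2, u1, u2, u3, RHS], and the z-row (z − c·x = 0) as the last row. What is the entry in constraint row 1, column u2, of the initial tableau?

Slack u2 belongs to constraint 2; its column is the unit vector e_2, so the entry in row 1 is 0.

0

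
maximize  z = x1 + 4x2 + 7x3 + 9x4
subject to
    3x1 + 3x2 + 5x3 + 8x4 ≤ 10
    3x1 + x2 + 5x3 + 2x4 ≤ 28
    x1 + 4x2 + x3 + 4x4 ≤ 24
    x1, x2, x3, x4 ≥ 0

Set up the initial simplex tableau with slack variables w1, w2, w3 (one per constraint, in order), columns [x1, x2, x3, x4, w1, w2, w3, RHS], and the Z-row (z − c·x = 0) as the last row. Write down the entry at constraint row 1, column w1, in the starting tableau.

1

Slack w1 belongs to constraint 1; its column is the unit vector e_1, so the entry in row 1 is 1.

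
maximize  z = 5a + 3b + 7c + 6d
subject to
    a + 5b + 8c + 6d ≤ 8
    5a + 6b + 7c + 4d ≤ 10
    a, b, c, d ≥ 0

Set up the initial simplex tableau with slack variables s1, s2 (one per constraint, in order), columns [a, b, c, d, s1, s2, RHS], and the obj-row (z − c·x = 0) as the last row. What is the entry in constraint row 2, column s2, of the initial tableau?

1

Slack s2 belongs to constraint 2; its column is the unit vector e_2, so the entry in row 2 is 1.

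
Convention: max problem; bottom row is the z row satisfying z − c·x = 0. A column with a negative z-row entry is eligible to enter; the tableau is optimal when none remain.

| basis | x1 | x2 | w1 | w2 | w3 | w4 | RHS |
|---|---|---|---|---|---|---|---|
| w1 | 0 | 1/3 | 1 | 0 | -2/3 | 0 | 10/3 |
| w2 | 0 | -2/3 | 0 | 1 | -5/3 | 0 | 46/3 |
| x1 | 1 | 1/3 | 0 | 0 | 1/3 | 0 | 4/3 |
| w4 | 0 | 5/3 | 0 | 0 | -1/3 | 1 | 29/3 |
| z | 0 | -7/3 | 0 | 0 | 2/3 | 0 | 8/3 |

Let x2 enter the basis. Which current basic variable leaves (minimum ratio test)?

x1

Column x2 entries and ratios — w1: (10/3)/(1/3) = 10; w2: -2/3 ≤ 0, skip; x1: (4/3)/(1/3) = 4; w4: (29/3)/(5/3) = 29/5.
Smallest ratio is 4 in the row of x1, so x1 leaves.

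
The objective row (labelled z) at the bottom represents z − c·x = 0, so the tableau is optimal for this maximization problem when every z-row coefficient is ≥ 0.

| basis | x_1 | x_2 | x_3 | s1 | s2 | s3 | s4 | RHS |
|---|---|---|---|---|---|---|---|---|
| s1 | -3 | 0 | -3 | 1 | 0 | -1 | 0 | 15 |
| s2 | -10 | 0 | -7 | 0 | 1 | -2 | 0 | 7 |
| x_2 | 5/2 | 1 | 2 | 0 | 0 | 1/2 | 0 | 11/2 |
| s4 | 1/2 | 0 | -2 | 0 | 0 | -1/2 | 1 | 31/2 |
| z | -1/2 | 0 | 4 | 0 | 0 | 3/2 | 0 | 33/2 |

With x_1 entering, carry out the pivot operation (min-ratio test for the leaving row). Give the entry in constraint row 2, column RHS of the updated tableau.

Ratio test on column x_1 — row 1: entry -3 ≤ 0; row 2: entry -10 ≤ 0; row 3: (11/2)/(5/2) = 11/5; row 4: (31/2)/(1/2) = 31. Minimum is 11/5 at row 3 (x_2 leaves); pivot element 5/2.
Divide row 3 by 5/2; eliminate column x_1 from the other rows.
Row 2 update in column RHS: 7 − (-10)·(11/5) = 29.

29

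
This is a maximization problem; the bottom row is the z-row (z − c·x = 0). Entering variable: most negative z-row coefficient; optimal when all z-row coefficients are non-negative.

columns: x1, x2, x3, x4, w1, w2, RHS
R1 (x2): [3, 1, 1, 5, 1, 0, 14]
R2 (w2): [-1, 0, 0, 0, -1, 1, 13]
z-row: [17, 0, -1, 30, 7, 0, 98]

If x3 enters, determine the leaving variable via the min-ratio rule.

Column x3 entries and ratios — x2: 14/1 = 14; w2: 0 ≤ 0, skip.
Smallest ratio is 14 in the row of x2, so x2 leaves.

x2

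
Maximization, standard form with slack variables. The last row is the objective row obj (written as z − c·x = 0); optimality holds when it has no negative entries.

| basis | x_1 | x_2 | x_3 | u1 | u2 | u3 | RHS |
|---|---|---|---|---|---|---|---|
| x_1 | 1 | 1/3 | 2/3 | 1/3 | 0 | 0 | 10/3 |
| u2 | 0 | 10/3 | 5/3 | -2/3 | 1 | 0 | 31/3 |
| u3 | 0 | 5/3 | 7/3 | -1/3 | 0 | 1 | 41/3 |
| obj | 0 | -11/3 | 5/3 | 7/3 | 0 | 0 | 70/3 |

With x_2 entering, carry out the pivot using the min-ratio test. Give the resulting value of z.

347/10

Ratio test on column x_2 — row 1: (10/3)/(1/3) = 10; row 2: (31/3)/(10/3) = 31/10; row 3: (41/3)/(5/3) = 41/5. Minimum is 31/10 at row 2 (u2 leaves); pivot element 10/3.
Pivot on row 2; the obj-row RHS becomes 70/3 − (-11/3)·(31/10) = 347/10.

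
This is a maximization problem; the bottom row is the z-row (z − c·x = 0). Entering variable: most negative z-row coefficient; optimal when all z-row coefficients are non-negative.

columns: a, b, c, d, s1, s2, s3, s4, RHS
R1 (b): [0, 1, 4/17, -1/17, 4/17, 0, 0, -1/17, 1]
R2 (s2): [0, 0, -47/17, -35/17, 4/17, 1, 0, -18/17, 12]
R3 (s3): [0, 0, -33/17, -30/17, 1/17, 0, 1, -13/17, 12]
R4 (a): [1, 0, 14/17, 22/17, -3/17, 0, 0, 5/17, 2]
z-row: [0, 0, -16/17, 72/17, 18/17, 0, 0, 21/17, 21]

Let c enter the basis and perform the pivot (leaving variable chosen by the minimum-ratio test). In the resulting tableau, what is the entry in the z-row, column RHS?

163/7

Ratio test on column c — row 1: 1/(4/17) = 17/4; row 2: entry -47/17 ≤ 0; row 3: entry -33/17 ≤ 0; row 4: 2/(14/17) = 17/7. Minimum is 17/7 at row 4 (a leaves); pivot element 14/17.
Divide row 4 by 14/17; eliminate column c from the other rows.
z-row update in column RHS: 21 − (-16/17)·(17/7) = 163/7.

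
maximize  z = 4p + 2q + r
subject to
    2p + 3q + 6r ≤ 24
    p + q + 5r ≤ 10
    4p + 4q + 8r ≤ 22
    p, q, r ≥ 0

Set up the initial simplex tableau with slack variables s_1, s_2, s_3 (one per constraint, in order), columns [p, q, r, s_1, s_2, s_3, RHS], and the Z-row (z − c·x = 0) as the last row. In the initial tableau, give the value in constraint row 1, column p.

Constraint 1 has coefficient 2 on p.

2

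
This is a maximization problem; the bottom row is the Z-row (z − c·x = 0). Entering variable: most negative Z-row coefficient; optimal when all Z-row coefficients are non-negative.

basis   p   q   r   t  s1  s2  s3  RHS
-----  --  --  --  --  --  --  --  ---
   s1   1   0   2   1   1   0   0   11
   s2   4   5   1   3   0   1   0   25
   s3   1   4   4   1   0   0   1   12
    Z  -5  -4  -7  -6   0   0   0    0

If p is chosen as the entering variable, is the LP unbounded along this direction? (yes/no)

Column p has positive entries in row(s) 1, 2, 3, so the ratio test bounds it — not unbounded.

no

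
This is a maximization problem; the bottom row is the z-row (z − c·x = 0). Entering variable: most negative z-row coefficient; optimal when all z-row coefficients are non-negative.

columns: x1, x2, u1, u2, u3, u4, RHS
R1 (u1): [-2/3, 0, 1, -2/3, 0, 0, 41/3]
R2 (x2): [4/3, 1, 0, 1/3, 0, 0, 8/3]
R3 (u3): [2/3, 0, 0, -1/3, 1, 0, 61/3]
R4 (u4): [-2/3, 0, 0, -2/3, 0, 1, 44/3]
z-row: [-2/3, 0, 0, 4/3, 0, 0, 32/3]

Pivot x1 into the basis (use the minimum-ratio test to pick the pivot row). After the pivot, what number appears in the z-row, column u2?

Ratio test on column x1 — row 1: entry -2/3 ≤ 0; row 2: (8/3)/(4/3) = 2; row 3: (61/3)/(2/3) = 61/2; row 4: entry -2/3 ≤ 0. Minimum is 2 at row 2 (x2 leaves); pivot element 4/3.
Divide row 2 by 4/3; eliminate column x1 from the other rows.
z-row update in column u2: 4/3 − (-2/3)·(1/4) = 3/2.

3/2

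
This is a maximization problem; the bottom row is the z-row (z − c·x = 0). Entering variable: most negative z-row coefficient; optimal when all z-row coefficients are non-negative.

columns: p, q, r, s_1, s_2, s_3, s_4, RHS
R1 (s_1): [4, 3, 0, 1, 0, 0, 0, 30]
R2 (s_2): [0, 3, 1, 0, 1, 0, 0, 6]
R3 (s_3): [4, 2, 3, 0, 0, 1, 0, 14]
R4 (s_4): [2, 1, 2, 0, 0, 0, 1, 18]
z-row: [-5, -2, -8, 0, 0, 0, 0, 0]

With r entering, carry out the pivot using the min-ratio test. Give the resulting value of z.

Ratio test on column r — row 1: entry 0 ≤ 0; row 2: 6/1 = 6; row 3: 14/3 = 14/3; row 4: 18/2 = 9. Minimum is 14/3 at row 3 (s_3 leaves); pivot element 3.
Pivot on row 3; the z-row RHS becomes 0 − (-8)·(14/3) = 112/3.

112/3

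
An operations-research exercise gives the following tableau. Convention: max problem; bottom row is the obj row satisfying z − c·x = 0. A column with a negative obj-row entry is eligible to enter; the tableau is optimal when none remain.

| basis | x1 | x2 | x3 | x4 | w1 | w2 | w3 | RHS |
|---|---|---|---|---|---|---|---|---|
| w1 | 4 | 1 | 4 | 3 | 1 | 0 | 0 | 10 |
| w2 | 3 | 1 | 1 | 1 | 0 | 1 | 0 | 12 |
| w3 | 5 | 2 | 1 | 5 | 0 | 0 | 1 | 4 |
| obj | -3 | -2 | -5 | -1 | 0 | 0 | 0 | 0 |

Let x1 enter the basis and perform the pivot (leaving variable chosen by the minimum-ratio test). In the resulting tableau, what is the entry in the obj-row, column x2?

Ratio test on column x1 — row 1: 10/4 = 5/2; row 2: 12/3 = 4; row 3: 4/5 = 4/5. Minimum is 4/5 at row 3 (w3 leaves); pivot element 5.
Divide row 3 by 5; eliminate column x1 from the other rows.
obj-row update in column x2: -2 − (-3)·(2/5) = -4/5.

-4/5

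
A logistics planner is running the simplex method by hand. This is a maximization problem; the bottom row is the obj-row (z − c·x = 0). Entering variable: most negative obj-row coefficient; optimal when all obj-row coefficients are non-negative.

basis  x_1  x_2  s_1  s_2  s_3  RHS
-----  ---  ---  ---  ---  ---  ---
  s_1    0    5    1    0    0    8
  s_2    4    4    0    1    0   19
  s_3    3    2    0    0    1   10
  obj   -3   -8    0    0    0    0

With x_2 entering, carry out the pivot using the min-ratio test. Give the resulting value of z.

Ratio test on column x_2 — row 1: 8/5 = 8/5; row 2: 19/4 = 19/4; row 3: 10/2 = 5. Minimum is 8/5 at row 1 (s_1 leaves); pivot element 5.
Pivot on row 1; the obj-row RHS becomes 0 − (-8)·(8/5) = 64/5.

64/5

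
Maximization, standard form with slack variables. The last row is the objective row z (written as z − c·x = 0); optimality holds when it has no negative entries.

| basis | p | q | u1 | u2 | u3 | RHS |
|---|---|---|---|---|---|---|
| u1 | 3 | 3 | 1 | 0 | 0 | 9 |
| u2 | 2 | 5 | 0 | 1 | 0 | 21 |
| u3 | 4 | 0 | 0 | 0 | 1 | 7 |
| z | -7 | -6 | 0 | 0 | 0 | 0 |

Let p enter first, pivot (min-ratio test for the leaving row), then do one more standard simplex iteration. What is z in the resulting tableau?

Ratio test on column p — row 1: 9/3 = 3; row 2: 21/2 = 21/2; row 3: 7/4 = 7/4. Minimum is 7/4 at row 3 (u3 leaves); pivot element 4.
Pivot on row 3; the z-row RHS becomes 0 − (-7)·(7/4) = 49/4.
Next entering variable (most negative z-row entry -6): q.
Ratio test on column q — row 1: (15/4)/3 = 5/4; row 2: (35/2)/5 = 7/2; row 3: entry 0 ≤ 0. Minimum is 5/4 at row 1 (u1 leaves); pivot element 3.
After the second pivot the z-row RHS is 49/4 − (-6)·(5/4) = 79/4.

79/4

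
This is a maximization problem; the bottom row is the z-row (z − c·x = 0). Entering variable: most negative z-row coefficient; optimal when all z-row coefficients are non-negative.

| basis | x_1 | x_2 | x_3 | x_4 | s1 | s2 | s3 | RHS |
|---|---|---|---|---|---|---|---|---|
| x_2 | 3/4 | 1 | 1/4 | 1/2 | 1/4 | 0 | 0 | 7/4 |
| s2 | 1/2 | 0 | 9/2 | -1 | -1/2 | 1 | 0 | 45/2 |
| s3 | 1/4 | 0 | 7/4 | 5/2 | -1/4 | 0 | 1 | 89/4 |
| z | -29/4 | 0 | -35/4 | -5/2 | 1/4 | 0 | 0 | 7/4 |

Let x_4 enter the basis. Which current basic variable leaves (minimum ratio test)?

Column x_4 entries and ratios — x_2: (7/4)/(1/2) = 7/2; s2: -1 ≤ 0, skip; s3: (89/4)/(5/2) = 89/10.
Smallest ratio is 7/2 in the row of x_2, so x_2 leaves.

x_2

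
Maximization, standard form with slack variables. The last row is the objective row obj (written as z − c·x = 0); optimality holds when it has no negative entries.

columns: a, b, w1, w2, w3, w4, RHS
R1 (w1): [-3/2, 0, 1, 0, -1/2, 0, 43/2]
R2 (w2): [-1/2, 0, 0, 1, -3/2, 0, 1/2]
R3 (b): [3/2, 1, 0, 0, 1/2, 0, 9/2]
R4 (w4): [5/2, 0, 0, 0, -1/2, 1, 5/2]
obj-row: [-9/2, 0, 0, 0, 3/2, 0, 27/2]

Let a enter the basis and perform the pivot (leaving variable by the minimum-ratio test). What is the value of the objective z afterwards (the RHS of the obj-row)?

Ratio test on column a — row 1: entry -3/2 ≤ 0; row 2: entry -1/2 ≤ 0; row 3: (9/2)/(3/2) = 3; row 4: (5/2)/(5/2) = 1. Minimum is 1 at row 4 (w4 leaves); pivot element 5/2.
Pivot on row 4; the obj-row RHS becomes 27/2 − (-9/2)·1 = 18.

18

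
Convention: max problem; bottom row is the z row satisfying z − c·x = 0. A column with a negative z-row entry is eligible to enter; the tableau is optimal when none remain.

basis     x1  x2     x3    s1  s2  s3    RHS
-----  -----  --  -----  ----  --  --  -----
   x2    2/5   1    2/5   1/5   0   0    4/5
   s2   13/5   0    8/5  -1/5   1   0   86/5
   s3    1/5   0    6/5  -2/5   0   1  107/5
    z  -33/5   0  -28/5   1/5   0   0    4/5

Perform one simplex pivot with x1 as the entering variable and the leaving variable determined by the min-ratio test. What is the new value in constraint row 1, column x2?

5/2

Ratio test on column x1 — row 1: (4/5)/(2/5) = 2; row 2: (86/5)/(13/5) = 86/13; row 3: (107/5)/(1/5) = 107. Minimum is 2 at row 1 (x2 leaves); pivot element 2/5.
Divide row 1 by 2/5; eliminate column x1 from the other rows.
In the new row 1, the x2 entry is the old entry divided by the pivot: 1/(2/5) = 5/2.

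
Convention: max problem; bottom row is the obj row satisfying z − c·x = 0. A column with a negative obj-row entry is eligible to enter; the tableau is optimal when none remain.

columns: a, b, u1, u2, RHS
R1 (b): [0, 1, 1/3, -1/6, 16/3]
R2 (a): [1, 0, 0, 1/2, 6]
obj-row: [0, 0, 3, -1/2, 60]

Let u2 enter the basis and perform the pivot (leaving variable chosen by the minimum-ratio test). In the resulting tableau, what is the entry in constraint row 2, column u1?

0

Ratio test on column u2 — row 1: entry -1/6 ≤ 0; row 2: 6/(1/2) = 12. Minimum is 12 at row 2 (a leaves); pivot element 1/2.
Divide row 2 by 1/2; eliminate column u2 from the other rows.
In the new row 2, the u1 entry is the old entry divided by the pivot: 0/(1/2) = 0.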